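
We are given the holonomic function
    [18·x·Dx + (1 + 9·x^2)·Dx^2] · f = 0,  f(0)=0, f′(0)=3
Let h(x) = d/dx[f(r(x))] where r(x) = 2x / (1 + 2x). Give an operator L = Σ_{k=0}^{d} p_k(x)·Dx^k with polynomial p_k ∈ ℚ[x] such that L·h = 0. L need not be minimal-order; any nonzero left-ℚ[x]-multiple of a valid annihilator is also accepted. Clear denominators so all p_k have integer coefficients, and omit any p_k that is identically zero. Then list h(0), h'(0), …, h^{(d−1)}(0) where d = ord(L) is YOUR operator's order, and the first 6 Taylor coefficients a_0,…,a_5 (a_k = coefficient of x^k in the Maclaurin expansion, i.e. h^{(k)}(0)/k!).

L = (4 + 80·x) + (1 + 4·x + 40·x^2)·Dx  (order 1).
h: a_k = 6, -24, -144, 1536, -384, -59904, …
ICs: h(0) = 6.

f: a_k = 0, 3, 0, -9, 0, 243/5, …
h₀=f(r): pull back L_f along r ⇒ L₀.
h=h₀': d/dx-closure on L₀ ⇒ L.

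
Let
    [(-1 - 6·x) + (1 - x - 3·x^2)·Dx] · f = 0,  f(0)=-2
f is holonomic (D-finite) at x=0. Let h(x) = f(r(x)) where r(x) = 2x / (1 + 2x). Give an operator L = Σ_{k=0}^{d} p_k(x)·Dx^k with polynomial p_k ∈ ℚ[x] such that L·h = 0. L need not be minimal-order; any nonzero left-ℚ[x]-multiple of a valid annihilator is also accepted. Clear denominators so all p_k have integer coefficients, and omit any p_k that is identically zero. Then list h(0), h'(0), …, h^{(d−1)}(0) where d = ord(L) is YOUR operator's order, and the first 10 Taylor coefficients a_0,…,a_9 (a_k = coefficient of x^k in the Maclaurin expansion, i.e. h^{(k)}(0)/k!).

f: a_k = -2, -2, -8, -14, -38, -80, -194, -434, -1016, -2318, …
Change of var in L_f (x↦r) gives L₀.
L = (2 + 28·x) + (-1 - 4·x + 8·x^2 + 24·x^3)·Dx  (order 1).
h: a_k = -2, -4, -24, 0, -288, 576, -4608, 16128, -87552, 368640, …
ICs: h(0) = -2.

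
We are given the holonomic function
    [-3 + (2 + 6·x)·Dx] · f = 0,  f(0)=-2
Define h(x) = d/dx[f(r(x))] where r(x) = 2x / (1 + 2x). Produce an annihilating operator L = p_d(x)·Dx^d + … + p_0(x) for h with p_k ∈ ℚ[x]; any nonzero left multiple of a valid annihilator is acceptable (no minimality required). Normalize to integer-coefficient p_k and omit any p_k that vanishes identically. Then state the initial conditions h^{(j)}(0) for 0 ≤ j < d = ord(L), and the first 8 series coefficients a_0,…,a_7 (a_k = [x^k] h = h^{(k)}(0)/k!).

f: a_k = -2, -3, 9/4, -27/8, 405/64, -1701/128, 15309/512, -72171/1024, …
Substitute x→r, Dx→(1/r')Dx; clear ⇒ L₀.
Derive L from L₀ (diff closure).
L = (-7 - 32·x) + (-1 - 10·x - 16·x^2)·Dx  (order 1).
h: a_k = -6, 42, -261, 1677, -45345/4, 318915/4, -4608345/8, 33903165/8, …
ICs: h(0) = -6.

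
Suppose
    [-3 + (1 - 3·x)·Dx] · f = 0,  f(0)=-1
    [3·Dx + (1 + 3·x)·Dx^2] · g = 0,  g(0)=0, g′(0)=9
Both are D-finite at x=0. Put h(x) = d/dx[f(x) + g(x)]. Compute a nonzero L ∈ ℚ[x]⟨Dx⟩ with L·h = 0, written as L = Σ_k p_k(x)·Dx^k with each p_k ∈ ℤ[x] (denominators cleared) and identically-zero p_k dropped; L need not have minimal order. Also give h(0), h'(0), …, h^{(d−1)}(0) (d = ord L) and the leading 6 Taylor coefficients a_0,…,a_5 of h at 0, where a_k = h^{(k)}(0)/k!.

L = (30 + 18·x) + (4 + 48·x + 36·x^2)·Dx + (-1 - x + 9·x^2 + 9·x^3)·Dx^2  (order 2).
h: a_k = 6, -45, 0, -567, -486, -6561, …
ICs: h(0) = 6, h′(0) = -45.

f: a_k = -1, -3, -9, -27, -81, -243, …
g: a_k = 0, 9, -27/2, 27, -243/4, 729/5, …
f+g: L₀ = lclm(L_f,L_g), ord ≤ 1+2.
Derive L from L₀ (diff closure).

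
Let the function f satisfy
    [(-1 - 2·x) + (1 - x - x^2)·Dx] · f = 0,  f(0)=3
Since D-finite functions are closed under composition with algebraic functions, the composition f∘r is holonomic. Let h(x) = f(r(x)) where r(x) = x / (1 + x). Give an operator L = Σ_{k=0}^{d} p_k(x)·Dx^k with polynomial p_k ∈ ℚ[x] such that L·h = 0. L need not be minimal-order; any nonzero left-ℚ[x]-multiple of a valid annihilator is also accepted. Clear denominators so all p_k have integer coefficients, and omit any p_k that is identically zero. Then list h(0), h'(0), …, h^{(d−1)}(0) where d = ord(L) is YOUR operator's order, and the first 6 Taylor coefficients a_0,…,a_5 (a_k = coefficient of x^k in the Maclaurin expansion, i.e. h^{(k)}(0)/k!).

f: a_k = 3, 3, 6, 9, 15, 24, …
Substitute x→r, Dx→(1/r')Dx; clear ⇒ L₀.
L = (1 + 3·x) + (-1 - 2·x + x^3)·Dx  (order 1).
h: a_k = 3, 3, 3, 0, 3, -3, …
ICs: h(0) = 3.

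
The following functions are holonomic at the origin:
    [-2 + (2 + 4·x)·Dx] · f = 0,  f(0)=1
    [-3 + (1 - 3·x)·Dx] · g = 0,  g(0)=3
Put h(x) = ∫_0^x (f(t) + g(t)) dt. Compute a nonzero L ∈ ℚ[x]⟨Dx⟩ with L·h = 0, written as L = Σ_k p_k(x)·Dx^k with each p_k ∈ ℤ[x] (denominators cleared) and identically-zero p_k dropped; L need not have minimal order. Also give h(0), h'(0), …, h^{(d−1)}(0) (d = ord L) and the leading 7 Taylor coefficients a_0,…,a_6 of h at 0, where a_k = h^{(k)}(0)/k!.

f: a_k = 1, 1, -1/2, 1/2, -5/8, 7/8, -21/16, …
g: a_k = 3, 9, 27, 81, 243, 729, 2187, …
Weyl lclm of L_f,L_g ⇒ L₀ (ord ≤ 2).
h=∫h₀ ⇒ L = L₀·Dx.
L = (21 + 27·x)·Dx + (-19 - 66·x - 81·x^2)·Dx^2 + (2 + 7·x - 21·x^2 - 54·x^3)·Dx^3  (order 3).
h: a_k = 0, 4, 5, 53/6, 163/8, 1939/40, 5839/48, …
ICs: h(0) = 0, h′(0) = 4, h′′(0) = 10.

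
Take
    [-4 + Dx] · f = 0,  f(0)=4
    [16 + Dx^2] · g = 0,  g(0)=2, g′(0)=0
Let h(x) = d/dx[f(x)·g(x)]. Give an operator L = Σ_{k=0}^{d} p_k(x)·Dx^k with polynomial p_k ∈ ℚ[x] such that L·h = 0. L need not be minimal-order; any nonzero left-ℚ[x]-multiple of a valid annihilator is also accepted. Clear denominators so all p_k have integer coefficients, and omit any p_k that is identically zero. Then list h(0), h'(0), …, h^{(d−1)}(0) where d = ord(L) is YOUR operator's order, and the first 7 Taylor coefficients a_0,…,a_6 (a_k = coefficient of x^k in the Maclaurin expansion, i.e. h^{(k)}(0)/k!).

L = 32 - 8·Dx + Dx^2  (order 2).
h: a_k = 32, 0, -512, -4096/3, -4096/3, 0, 65536/45, …
ICs: h(0) = 32, h′(0) = 0.

f: a_k = 4, 16, 32, 128/3, 128/3, 512/15, 1024/45, …
g: a_k = 2, 0, -16, 0, 64/3, 0, -512/45, …
Sym-product of L_f,L_g gives L₀ (≤ ord 2).
h₀' ⇒ L via d/dx closure of L₀.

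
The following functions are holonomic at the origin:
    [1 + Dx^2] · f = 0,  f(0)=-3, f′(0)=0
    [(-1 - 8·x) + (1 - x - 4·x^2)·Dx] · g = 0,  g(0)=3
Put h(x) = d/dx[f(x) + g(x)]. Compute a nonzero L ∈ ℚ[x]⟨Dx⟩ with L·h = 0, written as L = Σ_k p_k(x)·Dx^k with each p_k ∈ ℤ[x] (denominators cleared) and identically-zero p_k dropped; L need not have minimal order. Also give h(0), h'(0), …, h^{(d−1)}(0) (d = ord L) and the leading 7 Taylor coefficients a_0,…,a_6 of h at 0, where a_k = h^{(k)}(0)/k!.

L = (706 + 4324·x + 19178·x^2 + 15080·x^3 + 30400·x^4 + 1152·x^5 + 1536·x^6) + (-55 - 431·x + 153·x^2 + 1009·x^3 + 3620·x^4 + 5904·x^5 + 448·x^6 + 512·x^7)·Dx + (706 + 4324·x + 19178·x^2 + 15080·x^3 + 30400·x^4 + 1152·x^5 + 1536·x^6)·Dx^2 + (-55 - 431·x + 153·x^2 + 1009·x^3 + 3620·x^4 + 5904·x^5 + 448·x^6 + 512·x^7)·Dx^3  (order 3).
h: a_k = 3, 33, 81, 695/2, 975, 130321/40, 9261, …
ICs: h(0) = 3, h′(0) = 33, h′′(0) = 162.

f: a_k = -3, 0, 3/2, 0, -1/8, 0, 1/240, …
g: a_k = 3, 3, 15, 27, 87, 195, 543, …
L₀ := lclm(L_f,L_g); ord L₀ ≤ 2+1.
h₀' ⇒ L via d/dx closure of L₀.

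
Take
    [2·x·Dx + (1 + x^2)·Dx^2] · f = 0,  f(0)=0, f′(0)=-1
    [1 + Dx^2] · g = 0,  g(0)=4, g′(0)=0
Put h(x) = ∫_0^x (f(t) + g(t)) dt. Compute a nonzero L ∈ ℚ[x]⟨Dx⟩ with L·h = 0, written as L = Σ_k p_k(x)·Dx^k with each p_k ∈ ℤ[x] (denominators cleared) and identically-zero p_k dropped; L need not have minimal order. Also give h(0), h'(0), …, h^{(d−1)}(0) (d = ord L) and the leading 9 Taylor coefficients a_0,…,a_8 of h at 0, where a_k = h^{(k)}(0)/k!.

f: a_k = 0, -1, 0, 1/3, 0, -1/5, 0, 1/7, 0, …
g: a_k = 4, 0, -2, 0, 1/6, 0, -1/180, 0, 1/10080, …
Sum ⇒ L₀ = lclm(L_f,L_g) in ℚ(x)⟨Dx⟩.
h=∫h₀ ⇒ L = L₀·Dx.
L = (-22·x + 28·x^3 + 2·x^5)·Dx^2 + (-1 + 7·x^2 + 9·x^4 + x^6)·Dx^3 + (-22·x + 28·x^3 + 2·x^5)·Dx^4 + (-1 + 7·x^2 + 9·x^4 + x^6)·Dx^5  (order 5).
h: a_k = 0, 4, -1/2, -2/3, 1/12, 1/30, -1/30, -1/1260, 1/56, …
ICs: h(0) = 0, h′(0) = 4, h′′(0) = -1, h′′′(0) = -4, h′′′′(0) = 2.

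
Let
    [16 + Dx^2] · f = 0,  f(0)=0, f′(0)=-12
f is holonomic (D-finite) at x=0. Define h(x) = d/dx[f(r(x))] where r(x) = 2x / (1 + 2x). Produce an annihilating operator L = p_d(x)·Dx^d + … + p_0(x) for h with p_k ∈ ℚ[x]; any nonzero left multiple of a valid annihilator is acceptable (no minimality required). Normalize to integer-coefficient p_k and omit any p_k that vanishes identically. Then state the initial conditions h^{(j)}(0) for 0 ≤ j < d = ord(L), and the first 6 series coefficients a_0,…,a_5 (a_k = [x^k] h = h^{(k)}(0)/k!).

L = (88 + 96·x + 96·x^2) + (12 + 72·x + 144·x^2 + 96·x^3)·Dx + (1 + 8·x + 24·x^2 + 32·x^3 + 16·x^4)·Dx^2  (order 2).
h: a_k = -24, 96, 480, -5376, 24704, -69120, …
ICs: h(0) = -24, h′(0) = 96.

f: a_k = 0, -12, 0, 32, 0, -128/5, …
h₀=f(r): pull back L_f along r ⇒ L₀.
Differentiate: ansatz ord ≤ ord L₀ ⇒ L.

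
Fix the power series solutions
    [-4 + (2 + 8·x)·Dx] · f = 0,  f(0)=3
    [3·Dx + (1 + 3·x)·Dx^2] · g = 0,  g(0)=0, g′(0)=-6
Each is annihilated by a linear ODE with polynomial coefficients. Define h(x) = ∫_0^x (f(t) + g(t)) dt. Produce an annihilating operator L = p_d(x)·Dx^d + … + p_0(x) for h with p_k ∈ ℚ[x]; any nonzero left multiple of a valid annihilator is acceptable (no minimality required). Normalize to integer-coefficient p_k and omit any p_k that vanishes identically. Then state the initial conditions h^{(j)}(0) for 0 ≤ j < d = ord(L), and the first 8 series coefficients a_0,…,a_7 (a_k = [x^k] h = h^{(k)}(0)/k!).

f: a_k = 3, 6, -6, 12, -30, 84, -252, 792, …
g: a_k = 0, -6, 9, -18, 81/2, -486/5, 243, -4374/7, …
h₀=f+g: left-lcm gives L₀, ord ≤ 3.
∫: right-multiply L₀ by Dx.
L = 36·x·Dx^2 + (6 + 72·x + 180·x^2)·Dx^3 + (1 + 13·x + 54·x^2 + 72·x^3)·Dx^4  (order 4).
h: a_k = 0, 3, 0, 1, -3/2, 21/10, -11/5, -9/7, …
ICs: h(0) = 0, h′(0) = 3, h′′(0) = 0, h′′′(0) = 6.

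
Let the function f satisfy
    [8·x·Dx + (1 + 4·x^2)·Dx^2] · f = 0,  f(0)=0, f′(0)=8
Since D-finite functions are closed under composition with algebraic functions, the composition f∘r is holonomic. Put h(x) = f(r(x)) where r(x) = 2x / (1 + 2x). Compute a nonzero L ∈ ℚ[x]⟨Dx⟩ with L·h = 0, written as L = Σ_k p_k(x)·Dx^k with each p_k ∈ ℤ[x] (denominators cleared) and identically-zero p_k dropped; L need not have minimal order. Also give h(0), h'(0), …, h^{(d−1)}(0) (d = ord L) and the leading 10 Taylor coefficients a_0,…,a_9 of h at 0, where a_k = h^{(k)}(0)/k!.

L = (4 + 40·x)·Dx + (1 + 4·x + 20·x^2)·Dx^2  (order 2).
h: a_k = 0, 16, -32, -64/3, 384, -4864/5, -5632/3, 142336/7, -43008, -1470464/9, …
ICs: h(0) = 0, h′(0) = 16.

f: a_k = 0, 8, 0, -32/3, 0, 128/5, 0, -512/7, 0, 2048/9, …
h₀=f(r): pull back L_f along r ⇒ L₀.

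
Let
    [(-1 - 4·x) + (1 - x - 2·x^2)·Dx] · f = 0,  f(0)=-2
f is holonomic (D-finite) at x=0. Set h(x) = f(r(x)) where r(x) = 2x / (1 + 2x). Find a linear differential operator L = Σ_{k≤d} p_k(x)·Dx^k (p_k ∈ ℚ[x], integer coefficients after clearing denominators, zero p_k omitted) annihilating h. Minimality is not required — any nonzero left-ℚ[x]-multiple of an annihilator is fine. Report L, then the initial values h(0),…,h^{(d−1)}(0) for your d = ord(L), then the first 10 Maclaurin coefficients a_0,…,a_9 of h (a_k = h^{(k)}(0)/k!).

f: a_k = -2, -2, -6, -10, -22, -42, -86, -170, -342, -682, …
f∘r: x↦r, Dx↦Dx/r' in L_f ⇒ L₀.
L = (2 + 20·x) + (-1 - 4·x + 4·x^2 + 16·x^3)·Dx  (order 1).
h: a_k = -2, -4, -16, 0, -128, 256, -1536, 5120, -22528, 86016, …
ICs: h(0) = -2.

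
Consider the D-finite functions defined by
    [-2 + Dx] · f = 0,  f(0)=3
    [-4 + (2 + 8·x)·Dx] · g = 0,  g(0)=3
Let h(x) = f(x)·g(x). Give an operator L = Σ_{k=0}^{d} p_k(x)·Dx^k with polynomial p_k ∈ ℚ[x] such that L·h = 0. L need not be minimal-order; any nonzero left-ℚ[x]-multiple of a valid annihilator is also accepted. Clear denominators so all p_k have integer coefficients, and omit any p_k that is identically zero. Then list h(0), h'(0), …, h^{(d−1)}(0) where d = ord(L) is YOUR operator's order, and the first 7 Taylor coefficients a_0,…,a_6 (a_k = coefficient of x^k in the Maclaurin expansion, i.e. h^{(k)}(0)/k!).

f: a_k = 3, 6, 6, 4, 2, 4/5, 4/15, …
g: a_k = 3, 6, -6, 12, -30, 84, -252, …
h₀=f·g: eliminate ⇒ L₀, order ≤ 1·1.
L = (-4 - 8·x) + (1 + 4·x)·Dx  (order 1).
h: a_k = 9, 36, 36, 48, -24, 672/5, -1952/5, …
ICs: h(0) = 9.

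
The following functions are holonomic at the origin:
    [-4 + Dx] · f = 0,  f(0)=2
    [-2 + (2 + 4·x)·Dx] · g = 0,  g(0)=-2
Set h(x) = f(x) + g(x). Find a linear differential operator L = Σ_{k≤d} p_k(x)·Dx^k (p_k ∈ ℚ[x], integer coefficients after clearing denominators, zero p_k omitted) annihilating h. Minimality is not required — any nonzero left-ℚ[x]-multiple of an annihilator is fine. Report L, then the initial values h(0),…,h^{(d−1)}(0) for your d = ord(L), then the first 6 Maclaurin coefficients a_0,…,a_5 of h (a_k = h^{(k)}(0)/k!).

L = (20 + 32·x) + (-17 - 64·x - 64·x^2)·Dx + (3 + 14·x + 16·x^2)·Dx^2  (order 2).
h: a_k = 0, 6, 17, 61/3, 271/12, 919/60, …
ICs: h(0) = 0, h′(0) = 6.

f: a_k = 2, 8, 16, 64/3, 64/3, 256/15, …
g: a_k = -2, -2, 1, -1, 5/4, -7/4, …
L₀ := lclm(L_f,L_g); ord L₀ ≤ 1+1.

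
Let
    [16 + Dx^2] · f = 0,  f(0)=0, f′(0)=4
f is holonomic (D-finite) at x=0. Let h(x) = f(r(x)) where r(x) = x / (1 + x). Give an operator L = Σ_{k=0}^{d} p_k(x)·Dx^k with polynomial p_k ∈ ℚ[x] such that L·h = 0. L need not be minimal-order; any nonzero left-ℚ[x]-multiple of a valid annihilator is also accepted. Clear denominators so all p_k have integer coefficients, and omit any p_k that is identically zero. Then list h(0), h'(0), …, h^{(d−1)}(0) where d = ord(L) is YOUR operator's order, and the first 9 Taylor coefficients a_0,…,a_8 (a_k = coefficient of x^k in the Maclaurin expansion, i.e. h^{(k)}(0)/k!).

f: a_k = 0, 4, 0, -32/3, 0, 128/15, 0, -1024/315, 0, …
L₀ from L_f via x↦r, Dx↦r'^{-1}Dx.
L = 16 + (2 + 6·x + 6·x^2 + 2·x^3)·Dx + (1 + 4·x + 6·x^2 + 4·x^3 + x^4)·Dx^2  (order 2).
h: a_k = 0, 4, -4, -20/3, 28, -772/15, 60, -9844/315, -2516/45, …
ICs: h(0) = 0, h′(0) = 4.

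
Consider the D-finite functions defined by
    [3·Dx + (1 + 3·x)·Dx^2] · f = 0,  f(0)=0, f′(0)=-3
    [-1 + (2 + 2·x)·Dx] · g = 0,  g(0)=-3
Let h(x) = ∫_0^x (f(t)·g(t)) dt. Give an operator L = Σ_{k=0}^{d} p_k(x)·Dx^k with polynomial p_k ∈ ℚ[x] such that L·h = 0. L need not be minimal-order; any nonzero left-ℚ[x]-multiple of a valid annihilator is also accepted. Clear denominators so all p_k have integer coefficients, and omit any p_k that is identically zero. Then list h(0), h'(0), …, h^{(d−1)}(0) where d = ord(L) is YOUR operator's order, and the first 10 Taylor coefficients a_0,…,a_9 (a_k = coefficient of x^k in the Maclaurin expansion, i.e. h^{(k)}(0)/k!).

f: a_k = 0, -3, 9/2, -9, 81/4, -243/5, 243/2, -2187/7, 6561/8, -2187, …
g: a_k = -3, -3/2, 3/8, -3/16, 15/128, -21/256, 63/1024, -99/2048, 1287/32768, -2145/65536, …
Product ⇒ symmetric product L₀, ord ≤ 2.
h=∫₀ˣh₀: take L = L₀·Dx.
L = (-3 + 3·x)·Dx + (8 + 8·x)·Dx^2 + (4 + 20·x + 28·x^2 + 12·x^3)·Dx^3  (order 3).
h: a_k = 0, 0, 9/2, -3, 153/32, -9, 23649/1280, -180189/4480, 26213571/286720, -3849861/17920, …
ICs: h(0) = 0, h′(0) = 0, h′′(0) = 9.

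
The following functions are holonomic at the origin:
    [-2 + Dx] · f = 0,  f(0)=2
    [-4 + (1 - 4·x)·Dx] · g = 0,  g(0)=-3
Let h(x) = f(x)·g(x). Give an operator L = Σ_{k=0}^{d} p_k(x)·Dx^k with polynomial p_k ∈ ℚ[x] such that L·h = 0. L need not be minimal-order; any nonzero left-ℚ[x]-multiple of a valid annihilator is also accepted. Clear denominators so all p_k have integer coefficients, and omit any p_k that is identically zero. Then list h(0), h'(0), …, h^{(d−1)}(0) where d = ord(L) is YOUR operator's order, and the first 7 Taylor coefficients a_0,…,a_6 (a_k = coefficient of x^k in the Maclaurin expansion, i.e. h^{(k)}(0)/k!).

L = (6 - 8·x) + (-1 + 4·x)·Dx  (order 1).
h: a_k = -6, -36, -156, -632, -2532, -50648/5, -607784/15, …
ICs: h(0) = -6.

f: a_k = 2, 4, 4, 8/3, 4/3, 8/15, 8/45, …
g: a_k = -3, -12, -48, -192, -768, -3072, -12288, …
h₀=f·g: eliminate ⇒ L₀, order ≤ 1·1.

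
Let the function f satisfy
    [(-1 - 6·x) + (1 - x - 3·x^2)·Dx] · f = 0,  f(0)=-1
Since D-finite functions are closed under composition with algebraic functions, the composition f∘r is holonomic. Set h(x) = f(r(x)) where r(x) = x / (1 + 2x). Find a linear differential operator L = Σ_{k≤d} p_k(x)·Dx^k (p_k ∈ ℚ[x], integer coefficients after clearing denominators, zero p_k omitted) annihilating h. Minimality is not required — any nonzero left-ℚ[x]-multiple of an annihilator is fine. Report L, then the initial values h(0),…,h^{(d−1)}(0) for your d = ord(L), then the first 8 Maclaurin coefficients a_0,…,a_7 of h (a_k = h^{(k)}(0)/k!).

f: a_k = -1, -1, -4, -7, -19, -40, -97, -217, …
h₀=f(r): pull back L_f along r ⇒ L₀.
L = (1 + 8·x) + (-1 - 5·x - 5·x^2 + 2·x^3)·Dx  (order 1).
h: a_k = -1, -1, -2, 5, -17, 56, -185, 611, …
ICs: h(0) = -1.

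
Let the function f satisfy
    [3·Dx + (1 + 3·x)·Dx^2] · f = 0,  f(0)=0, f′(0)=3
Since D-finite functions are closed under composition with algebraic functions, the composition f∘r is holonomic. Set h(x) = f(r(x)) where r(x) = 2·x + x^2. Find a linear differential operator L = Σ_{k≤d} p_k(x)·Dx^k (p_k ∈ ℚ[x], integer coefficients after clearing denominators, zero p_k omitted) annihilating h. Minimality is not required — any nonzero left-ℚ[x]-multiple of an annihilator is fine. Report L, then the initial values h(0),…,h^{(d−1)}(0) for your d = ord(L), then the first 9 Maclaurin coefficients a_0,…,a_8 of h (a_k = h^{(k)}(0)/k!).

L = (5 + 6·x + 3·x^2)·Dx + (1 + 7·x + 9·x^2 + 3·x^3)·Dx^2  (order 2).
h: a_k = 0, 6, -15, 54, -441/2, 4806/5, -4365, 142722/7, -388881/4, …
ICs: h(0) = 0, h′(0) = 6.

f: a_k = 0, 3, -9/2, 9, -81/4, 243/5, -243/2, 2187/7, -6561/8, …
L₀ from L_f via x↦r, Dx↦r'^{-1}Dx.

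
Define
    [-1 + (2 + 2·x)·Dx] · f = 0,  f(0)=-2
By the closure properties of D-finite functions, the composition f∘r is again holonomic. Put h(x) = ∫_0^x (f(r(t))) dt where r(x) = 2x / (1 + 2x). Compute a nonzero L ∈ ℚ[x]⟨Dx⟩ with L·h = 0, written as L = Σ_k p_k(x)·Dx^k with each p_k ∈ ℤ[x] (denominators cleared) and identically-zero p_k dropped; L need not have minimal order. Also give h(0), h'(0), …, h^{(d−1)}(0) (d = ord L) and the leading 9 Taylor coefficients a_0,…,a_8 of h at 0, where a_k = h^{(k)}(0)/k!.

L = -Dx + (1 + 6·x + 8·x^2)·Dx^2  (order 2).
h: a_k = 0, -2, -1, 5/3, -13/4, 141/20, -133/8, 2353/56, -7205/64, …
ICs: h(0) = 0, h′(0) = -2.

f: a_k = -2, -1, 1/4, -1/8, 5/64, -7/128, 21/512, -33/1024, 429/16384, …
Substitute x→r, Dx→(1/r')Dx; clear ⇒ L₀.
∫: right-multiply L₀ by Dx.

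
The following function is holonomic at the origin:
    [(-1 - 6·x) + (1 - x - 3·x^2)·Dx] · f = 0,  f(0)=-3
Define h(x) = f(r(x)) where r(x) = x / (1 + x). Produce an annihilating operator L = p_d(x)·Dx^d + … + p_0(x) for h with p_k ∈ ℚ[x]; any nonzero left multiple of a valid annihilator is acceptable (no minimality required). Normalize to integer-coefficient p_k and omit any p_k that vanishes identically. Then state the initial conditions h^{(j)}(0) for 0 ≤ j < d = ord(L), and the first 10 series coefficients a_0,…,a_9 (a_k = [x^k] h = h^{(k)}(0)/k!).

f: a_k = -3, -3, -12, -21, -57, -120, -291, -651, -1524, -3477, …
Substitute x→r, Dx→(1/r')Dx; clear ⇒ L₀.
L = (1 + 7·x) + (-1 - 2·x + 2·x^2 + 3·x^3)·Dx  (order 1).
h: a_k = -3, -3, -9, 0, -27, 27, -108, 189, -513, 1080, …
ICs: h(0) = -3.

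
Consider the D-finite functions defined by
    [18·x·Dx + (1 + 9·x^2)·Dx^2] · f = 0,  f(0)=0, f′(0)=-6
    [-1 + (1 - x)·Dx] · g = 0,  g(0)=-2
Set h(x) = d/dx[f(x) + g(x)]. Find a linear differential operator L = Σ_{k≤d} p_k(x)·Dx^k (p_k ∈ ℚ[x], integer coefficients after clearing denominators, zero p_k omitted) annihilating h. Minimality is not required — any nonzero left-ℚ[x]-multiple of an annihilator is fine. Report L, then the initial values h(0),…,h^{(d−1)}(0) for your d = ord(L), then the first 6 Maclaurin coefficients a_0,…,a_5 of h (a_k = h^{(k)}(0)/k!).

L = (18 - 72·x - 486·x^2) + (-12 + 18·x + 180·x^2 - 486·x^3)·Dx + (1 + 8·x + 72·x^3 - 81·x^4)·Dx^2  (order 2).
h: a_k = -8, -4, 48, -8, -496, -12, …
ICs: h(0) = -8, h′(0) = -4.

f: a_k = 0, -6, 0, 18, 0, -486/5, …
g: a_k = -2, -2, -2, -2, -2, -2, …
h₀=f+g: left-lcm gives L₀, ord ≤ 3.
h=h₀': d/dx-closure on L₀ ⇒ L.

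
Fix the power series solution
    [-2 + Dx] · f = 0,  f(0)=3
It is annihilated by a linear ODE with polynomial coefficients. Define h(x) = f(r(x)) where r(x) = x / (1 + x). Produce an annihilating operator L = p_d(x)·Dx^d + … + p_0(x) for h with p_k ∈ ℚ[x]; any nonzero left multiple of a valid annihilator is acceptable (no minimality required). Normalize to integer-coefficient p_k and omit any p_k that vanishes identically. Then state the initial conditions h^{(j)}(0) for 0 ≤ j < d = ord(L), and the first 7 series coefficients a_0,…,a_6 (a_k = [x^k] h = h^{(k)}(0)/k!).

f: a_k = 3, 6, 6, 4, 2, 4/5, 4/15, …
h₀=f(r): pull back L_f along r ⇒ L₀.
L = -2 + (1 + 2·x + x^2)·Dx  (order 1).
h: a_k = 3, 6, 0, -2, 2, -6/5, 4/15, …
ICs: h(0) = 3.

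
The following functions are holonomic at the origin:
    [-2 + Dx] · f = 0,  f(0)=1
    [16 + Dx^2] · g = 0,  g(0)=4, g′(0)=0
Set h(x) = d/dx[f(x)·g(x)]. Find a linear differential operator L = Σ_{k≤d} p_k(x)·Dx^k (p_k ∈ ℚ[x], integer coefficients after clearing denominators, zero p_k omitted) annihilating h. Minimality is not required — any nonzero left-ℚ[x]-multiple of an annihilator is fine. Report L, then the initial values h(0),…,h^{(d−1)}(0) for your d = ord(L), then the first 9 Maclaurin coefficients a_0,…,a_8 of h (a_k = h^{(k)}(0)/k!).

f: a_k = 1, 2, 2, 4/3, 2/3, 4/15, 4/45, 8/315, 2/315, …
g: a_k = 4, 0, -32, 0, 128/3, 0, -1024/45, 0, 2048/315, …
Product ⇒ symmetric product L₀, ord ≤ 2.
Derive L from L₀ (diff closure).
L = 20 - 4·Dx + Dx^2  (order 2).
h: a_k = 8, -48, -176, -224/3, 656/3, 1248/5, 928/45, -33728/315, -19184/315, …
ICs: h(0) = 8, h′(0) = -48.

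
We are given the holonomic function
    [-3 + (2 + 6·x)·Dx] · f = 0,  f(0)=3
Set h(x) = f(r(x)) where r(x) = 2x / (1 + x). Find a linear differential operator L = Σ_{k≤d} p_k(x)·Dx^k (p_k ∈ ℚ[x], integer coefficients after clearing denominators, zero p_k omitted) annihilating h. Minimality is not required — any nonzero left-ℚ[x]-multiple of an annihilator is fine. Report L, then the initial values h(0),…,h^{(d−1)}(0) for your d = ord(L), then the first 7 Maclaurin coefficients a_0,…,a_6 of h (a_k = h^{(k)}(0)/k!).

f: a_k = 3, 9/2, -27/8, 81/16, -1215/128, 5103/256, -45927/1024, …
Change of var in L_f (x↦r) gives L₀.
L = -3 + (1 + 8·x + 7·x^2)·Dx  (order 1).
h: a_k = 3, 9, -45/2, 153/2, -2583/8, 12411/8, -128961/16, …
ICs: h(0) = 3.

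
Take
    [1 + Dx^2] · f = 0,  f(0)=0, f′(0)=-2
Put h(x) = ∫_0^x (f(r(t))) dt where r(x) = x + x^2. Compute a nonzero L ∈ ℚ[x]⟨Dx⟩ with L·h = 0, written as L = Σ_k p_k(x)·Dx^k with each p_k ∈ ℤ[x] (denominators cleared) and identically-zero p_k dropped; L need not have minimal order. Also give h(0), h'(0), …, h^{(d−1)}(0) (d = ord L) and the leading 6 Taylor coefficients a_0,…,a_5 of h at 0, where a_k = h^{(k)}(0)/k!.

f: a_k = 0, -2, 0, 1/3, 0, -1/60, …
Change of var in L_f (x↦r) gives L₀.
h=∫h₀ ⇒ L = L₀·Dx.
L = (1 + 6·x + 12·x^2 + 8·x^3)·Dx - 2·Dx^2 + (1 + 2·x)·Dx^3  (order 3).
h: a_k = 0, 0, -1, -2/3, 1/12, 1/5, …
ICs: h(0) = 0, h′(0) = 0, h′′(0) = -2.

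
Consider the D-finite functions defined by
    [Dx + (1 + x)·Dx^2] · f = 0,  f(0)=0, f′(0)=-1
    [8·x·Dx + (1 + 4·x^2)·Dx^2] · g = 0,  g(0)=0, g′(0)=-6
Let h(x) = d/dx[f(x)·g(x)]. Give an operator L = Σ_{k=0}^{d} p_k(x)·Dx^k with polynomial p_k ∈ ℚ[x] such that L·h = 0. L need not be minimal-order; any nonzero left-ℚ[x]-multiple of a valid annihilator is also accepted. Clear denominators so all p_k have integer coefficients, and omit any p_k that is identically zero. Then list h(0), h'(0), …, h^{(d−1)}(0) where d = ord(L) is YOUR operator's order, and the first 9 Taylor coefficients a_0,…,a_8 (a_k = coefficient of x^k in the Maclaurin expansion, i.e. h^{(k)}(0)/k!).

f: a_k = 0, -1, 1/2, -1/3, 1/4, -1/5, 1/6, -1/7, 1/8, …
g: a_k = 0, -6, 0, 8, 0, -96/5, 0, 384/7, 0, …
h₀=f·g: eliminate ⇒ L₀, order ≤ 2·2.
Differentiate: ansatz ord ≤ ord L₀ ⇒ L.
L = (288 + 560·x + 3584·x^2 + 8640·x^3 + 7680·x^4 + 3328·x^5 + 1024·x^7) + (258 + 1840·x + 6992·x^2 + 19264·x^3 + 29440·x^4 + 23808·x^5 + 8960·x^6 + 3072·x^7 + 3584·x^8)·Dx + (36 + 628·x + 2496·x^2 + 6192·x^3 + 12288·x^4 + 15936·x^5 + 12288·x^6 + 5376·x^7 + 3072·x^8 + 2048·x^9)·Dx^2 + (17 + 66·x + 241·x^2 + 608·x^3 + 1152·x^4 + 1728·x^5 + 2016·x^6 + 1536·x^7 + 768·x^8 + 512·x^9 + 256·x^10)·Dx^3  (order 3).
h: a_k = 0, 12, -9, -24, 25/2, 532/5, -301/5, -1968/5, 29247/140, …
ICs: h(0) = 0, h′(0) = 12, h′′(0) = -18.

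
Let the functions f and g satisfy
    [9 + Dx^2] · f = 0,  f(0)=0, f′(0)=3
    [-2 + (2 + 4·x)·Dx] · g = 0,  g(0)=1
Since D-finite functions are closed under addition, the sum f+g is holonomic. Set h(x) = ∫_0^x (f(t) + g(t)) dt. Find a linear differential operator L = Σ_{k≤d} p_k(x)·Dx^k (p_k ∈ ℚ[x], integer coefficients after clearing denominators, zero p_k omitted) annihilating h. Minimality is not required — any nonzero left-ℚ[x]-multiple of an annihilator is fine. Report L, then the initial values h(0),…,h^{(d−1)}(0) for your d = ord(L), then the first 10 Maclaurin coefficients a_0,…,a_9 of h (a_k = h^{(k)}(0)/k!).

L = (-54 - 162·x - 162·x^2)·Dx + (36 + 234·x + 486·x^2 + 324·x^3)·Dx^2 + (-6 - 18·x - 18·x^2)·Dx^3 + (4 + 26·x + 54·x^2 + 36·x^3)·Dx^4  (order 4).
h: a_k = 0, 1, 2, -1/6, -1, -1/8, 29/60, -3/16, 57/280, -143/384, …
ICs: h(0) = 0, h′(0) = 1, h′′(0) = 4, h′′′(0) = -1.

f: a_k = 0, 3, 0, -9/2, 0, 81/40, 0, -243/560, 0, 243/4480, …
g: a_k = 1, 1, -1/2, 1/2, -5/8, 7/8, -21/16, 33/16, -429/128, 715/128, …
Weyl lclm of L_f,L_g ⇒ L₀ (ord ≤ 3).
∫: right-multiply L₀ by Dx.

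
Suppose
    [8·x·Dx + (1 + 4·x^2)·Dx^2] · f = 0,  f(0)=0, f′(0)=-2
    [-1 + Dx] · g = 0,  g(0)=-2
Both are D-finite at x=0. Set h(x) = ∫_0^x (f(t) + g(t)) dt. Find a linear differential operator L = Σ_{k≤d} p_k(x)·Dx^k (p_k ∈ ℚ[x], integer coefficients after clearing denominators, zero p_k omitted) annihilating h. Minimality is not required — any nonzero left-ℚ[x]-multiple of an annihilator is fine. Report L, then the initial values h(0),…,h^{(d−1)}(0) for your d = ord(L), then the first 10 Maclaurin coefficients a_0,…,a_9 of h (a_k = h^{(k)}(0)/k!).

f: a_k = 0, -2, 0, 8/3, 0, -32/5, 0, 128/7, 0, -512/9, …
g: a_k = -2, -2, -1, -1/3, -1/12, -1/60, -1/360, -1/2520, -1/20160, -1/181440, …
h₀=f+g: left-lcm gives L₀, ord ≤ 3.
Integrate: L := L₀·Dx.
L = (8 - 8·x - 96·x^2 - 32·x^3)·Dx^2 + (-9 + 88·x^2 - 16·x^4)·Dx^3 + (1 + 8·x + 8·x^2 + 32·x^3 + 16·x^4)·Dx^4  (order 4).
h: a_k = 0, -2, -2, -1/3, 7/12, -1/60, -77/72, -1/2520, 46079/20160, -1/181440, …
ICs: h(0) = 0, h′(0) = -2, h′′(0) = -4, h′′′(0) = -2.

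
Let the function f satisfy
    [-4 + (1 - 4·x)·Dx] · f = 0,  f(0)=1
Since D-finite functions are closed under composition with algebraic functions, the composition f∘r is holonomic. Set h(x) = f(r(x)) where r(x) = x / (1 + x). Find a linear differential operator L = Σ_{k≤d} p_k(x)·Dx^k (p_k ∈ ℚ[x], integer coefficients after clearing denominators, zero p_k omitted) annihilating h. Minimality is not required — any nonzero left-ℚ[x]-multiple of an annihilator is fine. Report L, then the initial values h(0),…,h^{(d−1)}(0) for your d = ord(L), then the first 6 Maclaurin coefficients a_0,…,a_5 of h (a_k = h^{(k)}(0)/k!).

L = 4 + (-1 + 2·x + 3·x^2)·Dx  (order 1).
h: a_k = 1, 4, 12, 36, 108, 324, …
ICs: h(0) = 1.

f: a_k = 1, 4, 16, 64, 256, 1024, …
Substitute x→r, Dx→(1/r')Dx; clear ⇒ L₀.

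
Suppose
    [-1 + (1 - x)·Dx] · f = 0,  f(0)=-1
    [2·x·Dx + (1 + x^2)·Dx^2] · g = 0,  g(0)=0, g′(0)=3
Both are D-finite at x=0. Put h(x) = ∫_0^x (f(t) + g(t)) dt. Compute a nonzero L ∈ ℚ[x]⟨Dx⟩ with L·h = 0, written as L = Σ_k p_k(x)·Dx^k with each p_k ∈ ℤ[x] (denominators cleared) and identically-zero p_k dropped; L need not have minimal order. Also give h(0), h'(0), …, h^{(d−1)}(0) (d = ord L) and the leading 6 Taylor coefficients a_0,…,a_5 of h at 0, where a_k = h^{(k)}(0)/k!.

L = (-2 + 8·x + 6·x^2)·Dx^2 + (4 - 2·x + 4·x^2 + 6·x^3)·Dx^3 + (-1 + x^4)·Dx^4  (order 4).
h: a_k = 0, -1, 1, -1/3, -1/2, -1/5, …
ICs: h(0) = 0, h′(0) = -1, h′′(0) = 2, h′′′(0) = -2.

f: a_k = -1, -1, -1, -1, -1, -1, …
g: a_k = 0, 3, 0, -1, 0, 3/5, …
L₀ := lclm(L_f,L_g); ord L₀ ≤ 1+2.
Integrate: L := L₀·Dx.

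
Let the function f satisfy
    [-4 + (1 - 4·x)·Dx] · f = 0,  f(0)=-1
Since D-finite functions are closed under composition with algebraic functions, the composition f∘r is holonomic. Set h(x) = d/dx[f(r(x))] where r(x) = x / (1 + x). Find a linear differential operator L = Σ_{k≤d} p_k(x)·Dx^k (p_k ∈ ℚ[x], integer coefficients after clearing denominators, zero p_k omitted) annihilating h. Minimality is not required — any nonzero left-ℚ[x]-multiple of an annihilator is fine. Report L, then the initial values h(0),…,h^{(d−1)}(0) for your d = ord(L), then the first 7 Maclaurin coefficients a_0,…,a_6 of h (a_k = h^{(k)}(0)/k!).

f: a_k = -1, -4, -16, -64, -256, -1024, -4096, …
f∘r: x↦r, Dx↦Dx/r' in L_f ⇒ L₀.
Differentiate: ansatz ord ≤ ord L₀ ⇒ L.
L = 6 + (-1 + 3·x)·Dx  (order 1).
h: a_k = -4, -24, -108, -432, -1620, -5832, -20412, …
ICs: h(0) = -4.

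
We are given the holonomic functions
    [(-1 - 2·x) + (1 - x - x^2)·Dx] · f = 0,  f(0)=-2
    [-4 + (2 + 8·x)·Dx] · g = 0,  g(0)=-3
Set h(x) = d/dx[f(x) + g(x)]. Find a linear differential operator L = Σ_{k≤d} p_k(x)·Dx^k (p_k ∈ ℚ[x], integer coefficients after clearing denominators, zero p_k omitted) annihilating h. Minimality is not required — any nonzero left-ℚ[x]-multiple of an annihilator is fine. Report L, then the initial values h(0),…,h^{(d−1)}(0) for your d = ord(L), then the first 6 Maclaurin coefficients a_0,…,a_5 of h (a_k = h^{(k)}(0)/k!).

L = (-42 - 132·x - 204·x^2 - 96·x^3 - 60·x^4) + (-3 - 96·x - 384·x^2 - 540·x^3 - 354·x^4 - 180·x^5)·Dx + (3 + 21·x + 33·x^2 - 26·x^3 - 78·x^4 - 98·x^5 - 40·x^6)·Dx^2  (order 2).
h: a_k = -8, 4, -54, 80, -500, 1356, …
ICs: h(0) = -8, h′(0) = 4.

f: a_k = -2, -2, -4, -6, -10, -16, …
g: a_k = -3, -6, 6, -12, 30, -84, …
f+g: L₀ = lclm(L_f,L_g), ord ≤ 1+1.
h₀' ⇒ L via d/dx closure of L₀.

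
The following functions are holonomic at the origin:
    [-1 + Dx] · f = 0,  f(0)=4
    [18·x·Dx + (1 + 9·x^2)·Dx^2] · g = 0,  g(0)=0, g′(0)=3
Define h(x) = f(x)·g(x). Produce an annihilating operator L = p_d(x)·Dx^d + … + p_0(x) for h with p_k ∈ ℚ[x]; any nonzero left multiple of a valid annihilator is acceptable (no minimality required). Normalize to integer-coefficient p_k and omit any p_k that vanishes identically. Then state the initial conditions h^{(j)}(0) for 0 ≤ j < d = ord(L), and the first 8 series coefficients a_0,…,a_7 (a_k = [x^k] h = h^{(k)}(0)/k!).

L = (1 - 18·x + 9·x^2) + (-2 + 18·x - 18·x^2)·Dx + (1 + 9·x^2)·Dx^2  (order 2).
h: a_k = 0, 12, 12, -30, -34, 1769/10, 377/2, -484679/420, …
ICs: h(0) = 0, h′(0) = 12.

f: a_k = 4, 4, 2, 2/3, 1/6, 1/30, 1/180, 1/1260, …
g: a_k = 0, 3, 0, -9, 0, 243/5, 0, -2187/7, …
Sym-product of L_f,L_g gives L₀ (≤ ord 2).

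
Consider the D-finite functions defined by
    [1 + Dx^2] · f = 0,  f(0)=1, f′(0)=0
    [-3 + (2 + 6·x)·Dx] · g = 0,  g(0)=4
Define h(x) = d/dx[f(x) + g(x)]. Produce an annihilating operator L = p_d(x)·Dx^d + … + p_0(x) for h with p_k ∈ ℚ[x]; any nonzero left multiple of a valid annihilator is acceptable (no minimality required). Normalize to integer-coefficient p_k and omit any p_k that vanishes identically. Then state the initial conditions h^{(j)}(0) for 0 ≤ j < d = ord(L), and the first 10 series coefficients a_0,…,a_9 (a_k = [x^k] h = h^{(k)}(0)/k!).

f: a_k = 1, 0, -1/2, 0, 1/24, 0, -1/720, 0, 1/40320, 0, …
g: a_k = 4, 6, -9/2, 27/4, -405/32, 1701/64, -15309/256, 72171/512, -2814669/8192, 14073345/16384, …
f+g: L₀ = lclm(L_f,L_g), ord ≤ 2+1.
Differentiate: ansatz ord ≤ ord L₀ ⇒ L.
L = (-417 - 72·x - 108·x^2) + (-62 - 234·x - 216·x^2 - 216·x^3)·Dx + (-417 - 72·x - 108·x^2)·Dx^2 + (-62 - 234·x - 216·x^2 - 216·x^3)·Dx^3  (order 3).
h: a_k = 6, -10, 81/4, -1211/24, 8505/64, -688921/1920, 505197/512, -886620671/322560, 126660105/16384, -2034794587081/92897280, …
ICs: h(0) = 6, h′(0) = -10, h′′(0) = 81/2.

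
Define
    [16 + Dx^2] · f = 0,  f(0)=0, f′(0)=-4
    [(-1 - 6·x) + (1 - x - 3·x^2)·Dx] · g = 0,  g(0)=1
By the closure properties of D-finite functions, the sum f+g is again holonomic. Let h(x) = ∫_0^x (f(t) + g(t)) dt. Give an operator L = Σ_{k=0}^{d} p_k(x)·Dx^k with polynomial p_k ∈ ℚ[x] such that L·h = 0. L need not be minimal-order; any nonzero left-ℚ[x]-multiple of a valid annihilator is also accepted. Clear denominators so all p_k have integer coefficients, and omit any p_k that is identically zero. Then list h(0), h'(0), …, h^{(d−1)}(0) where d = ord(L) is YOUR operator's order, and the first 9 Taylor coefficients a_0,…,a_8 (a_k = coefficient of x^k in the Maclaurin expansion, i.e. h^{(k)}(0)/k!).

L = (-464 - 2816·x - 416·x^2 - 2112·x^3 - 5760·x^4 - 6912·x^5)·Dx + (192 - 304·x - 672·x^2 + 1312·x^3 + 1008·x^4 - 3456·x^5 - 3456·x^6)·Dx^2 + (-29 - 176·x - 26·x^2 - 132·x^3 - 360·x^4 - 432·x^5)·Dx^3 + (12 - 19·x - 42·x^2 + 82·x^3 + 63·x^4 - 216·x^5 - 216·x^6)·Dx^4  (order 4).
h: a_k = 0, 1, -3/2, 4/3, 53/12, 19/5, 236/45, 97/7, 69379/2520, …
ICs: h(0) = 0, h′(0) = 1, h′′(0) = -3, h′′′(0) = 8.

f: a_k = 0, -4, 0, 32/3, 0, -128/15, 0, 1024/315, 0, …
g: a_k = 1, 1, 4, 7, 19, 40, 97, 217, 508, …
Sum ⇒ L₀ = lclm(L_f,L_g) in ℚ(x)⟨Dx⟩.
Integrate: L := L₀·Dx.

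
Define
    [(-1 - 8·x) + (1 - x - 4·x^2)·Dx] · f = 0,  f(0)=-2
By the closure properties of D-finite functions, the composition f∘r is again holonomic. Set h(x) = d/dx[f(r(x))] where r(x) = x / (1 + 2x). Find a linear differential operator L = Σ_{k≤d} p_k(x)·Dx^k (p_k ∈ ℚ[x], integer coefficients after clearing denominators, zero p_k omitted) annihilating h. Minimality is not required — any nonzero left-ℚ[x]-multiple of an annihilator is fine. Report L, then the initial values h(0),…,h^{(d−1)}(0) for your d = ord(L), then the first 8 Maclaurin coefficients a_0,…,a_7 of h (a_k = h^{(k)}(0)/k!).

L = (6 + 12·x + 72·x^2 + 80·x^3) + (-1 - 15·x - 54·x^2 - 36·x^3 + 40·x^4)·Dx  (order 1).
h: a_k = -2, -12, 42, -216, 950, -4068, 16898, -68784, …
ICs: h(0) = -2.

f: a_k = -2, -2, -10, -18, -58, -130, -362, -882, …
Substitute x→r, Dx→(1/r')Dx; clear ⇒ L₀.
h₀' ⇒ L via d/dx closure of L₀.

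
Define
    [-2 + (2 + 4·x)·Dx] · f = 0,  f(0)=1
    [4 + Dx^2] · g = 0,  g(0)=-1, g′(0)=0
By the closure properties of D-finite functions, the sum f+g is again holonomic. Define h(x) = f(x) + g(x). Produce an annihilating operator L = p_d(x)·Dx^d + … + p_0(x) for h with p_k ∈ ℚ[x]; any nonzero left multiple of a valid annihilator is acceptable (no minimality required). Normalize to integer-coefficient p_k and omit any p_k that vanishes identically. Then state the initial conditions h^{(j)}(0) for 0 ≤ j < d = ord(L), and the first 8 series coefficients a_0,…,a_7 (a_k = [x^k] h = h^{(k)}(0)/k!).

f: a_k = 1, 1, -1/2, 1/2, -5/8, 7/8, -21/16, 33/16, …
g: a_k = -1, 0, 2, 0, -2/3, 0, 4/45, 0, …
f+g: L₀ = lclm(L_f,L_g), ord ≤ 1+2.
L = (-28 - 64·x - 64·x^2) + (12 + 88·x + 192·x^2 + 128·x^3)·Dx + (-7 - 16·x - 16·x^2)·Dx^2 + (3 + 22·x + 48·x^2 + 32·x^3)·Dx^3  (order 3).
h: a_k = 0, 1, 3/2, 1/2, -31/24, 7/8, -881/720, 33/16, …
ICs: h(0) = 0, h′(0) = 1, h′′(0) = 3.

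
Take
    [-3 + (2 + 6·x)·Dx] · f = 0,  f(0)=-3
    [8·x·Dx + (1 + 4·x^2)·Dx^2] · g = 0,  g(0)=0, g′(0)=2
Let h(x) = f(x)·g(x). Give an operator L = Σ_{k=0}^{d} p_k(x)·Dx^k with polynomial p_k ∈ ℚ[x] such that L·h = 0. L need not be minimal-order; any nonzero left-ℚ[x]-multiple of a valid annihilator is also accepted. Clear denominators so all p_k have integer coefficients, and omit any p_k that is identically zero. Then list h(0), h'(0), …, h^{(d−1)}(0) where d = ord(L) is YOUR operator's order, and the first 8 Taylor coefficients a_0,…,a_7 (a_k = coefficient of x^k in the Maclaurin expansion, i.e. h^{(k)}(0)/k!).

f: a_k = -3, -9/2, 27/8, -81/16, 1215/128, -5103/256, 45927/1024, -216513/2048, …
g: a_k = 0, 2, 0, -8/3, 0, 32/5, 0, -128/7, …
L₀ := L_f ⊗_s L_g (sym. prod.), ord ≤ 2.
L = (27 - 48·x - 36·x^2) + (-12 - 4·x + 144·x^2 + 144·x^3)·Dx + (4 + 24·x + 52·x^2 + 96·x^3 + 144·x^4)·Dx^2  (order 2).
h: a_k = 0, -6, -9, 59/4, 15/8, -2949/320, -35307/640, 2523957/17920, …
ICs: h(0) = 0, h′(0) = -6.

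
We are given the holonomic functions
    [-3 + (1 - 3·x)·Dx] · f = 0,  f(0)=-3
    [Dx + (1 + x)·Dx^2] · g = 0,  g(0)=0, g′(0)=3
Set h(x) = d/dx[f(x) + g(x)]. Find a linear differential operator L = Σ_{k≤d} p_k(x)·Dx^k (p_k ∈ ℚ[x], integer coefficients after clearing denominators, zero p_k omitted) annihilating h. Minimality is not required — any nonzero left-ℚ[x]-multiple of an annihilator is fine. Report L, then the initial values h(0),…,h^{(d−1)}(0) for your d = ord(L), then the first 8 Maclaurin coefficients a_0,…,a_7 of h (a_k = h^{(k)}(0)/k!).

L = (66 + 18·x) + (52 + 120·x + 36·x^2)·Dx + (-7 + 11·x + 27·x^2 + 9·x^3)·Dx^2  (order 2).
h: a_k = -6, -57, -240, -975, -3642, -13125, -45924, -157467, …
ICs: h(0) = -6, h′(0) = -57.

f: a_k = -3, -9, -27, -81, -243, -729, -2187, -6561, …
g: a_k = 0, 3, -3/2, 1, -3/4, 3/5, -1/2, 3/7, …
f+g: L₀ = lclm(L_f,L_g), ord ≤ 1+2.
h=h₀': d/dx-closure on L₀ ⇒ L.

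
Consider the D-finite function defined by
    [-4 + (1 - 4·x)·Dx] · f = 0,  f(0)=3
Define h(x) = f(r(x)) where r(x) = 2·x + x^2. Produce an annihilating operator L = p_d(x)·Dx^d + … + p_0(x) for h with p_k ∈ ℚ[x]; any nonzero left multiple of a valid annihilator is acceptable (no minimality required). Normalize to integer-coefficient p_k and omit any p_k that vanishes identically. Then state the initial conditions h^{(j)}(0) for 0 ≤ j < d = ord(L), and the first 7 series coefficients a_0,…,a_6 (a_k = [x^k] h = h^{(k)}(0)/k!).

f: a_k = 3, 12, 48, 192, 768, 3072, 12288, …
L₀ from L_f via x↦r, Dx↦r'^{-1}Dx.
L = (8 + 8·x) + (-1 + 8·x + 4·x^2)·Dx  (order 1).
h: a_k = 3, 24, 204, 1728, 14640, 124032, 1050816, …
ICs: h(0) = 3.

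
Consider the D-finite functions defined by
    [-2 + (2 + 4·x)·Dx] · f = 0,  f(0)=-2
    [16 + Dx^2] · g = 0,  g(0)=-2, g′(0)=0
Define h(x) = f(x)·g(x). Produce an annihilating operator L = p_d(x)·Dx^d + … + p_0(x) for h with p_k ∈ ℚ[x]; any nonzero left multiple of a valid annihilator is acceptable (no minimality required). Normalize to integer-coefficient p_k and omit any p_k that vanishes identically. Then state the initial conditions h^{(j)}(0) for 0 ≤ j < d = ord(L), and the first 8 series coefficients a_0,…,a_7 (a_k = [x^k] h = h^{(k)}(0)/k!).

f: a_k = -2, -2, 1, -1, 5/4, -7/4, 21/8, -33/8, …
g: a_k = -2, 0, 16, 0, -64/3, 0, 512/45, 0, …
L₀ := L_f ⊗_s L_g (sym. prod.), ord ≤ 2.
L = (19 + 64·x + 64·x^2) + (-2 - 4·x)·Dx + (1 + 4·x + 4·x^2)·Dx^2  (order 2).
h: a_k = 4, 4, -34, -30, 337/6, 181/6, -5281/180, -3811/180, …
ICs: h(0) = 4, h′(0) = 4.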